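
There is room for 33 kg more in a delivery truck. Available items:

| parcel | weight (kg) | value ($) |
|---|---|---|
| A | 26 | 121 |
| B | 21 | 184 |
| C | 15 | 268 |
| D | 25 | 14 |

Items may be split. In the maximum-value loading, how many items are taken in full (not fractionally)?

Sort by value per unit weight and fill in that order.
Order: C (268/15=17.87) > B (184/21=8.76) > A (121/26=4.65) > D (14/25=0.56)
Fill: take C (15 @ 268) → take 18/21 of B → 157.71; 33/33 used.
1 item(s) taken whole; one partial (take 18/21 of B).

1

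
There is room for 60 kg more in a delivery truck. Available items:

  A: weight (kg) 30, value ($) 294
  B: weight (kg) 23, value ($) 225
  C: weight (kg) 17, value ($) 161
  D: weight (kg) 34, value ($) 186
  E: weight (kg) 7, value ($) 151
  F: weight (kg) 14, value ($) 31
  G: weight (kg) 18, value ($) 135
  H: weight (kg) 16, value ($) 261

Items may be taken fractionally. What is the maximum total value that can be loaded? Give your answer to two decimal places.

Order: E (151/7=21.57) > H (261/16=16.31) > A (294/30=9.80) > B (225/23=9.78) > C (161/17=9.47) > G (135/18=7.50) > D (186/34=5.47) > F (31/14=2.21)
Fill: take E (7 @ 151) → take H (16 @ 261) → take A (30 @ 294) → take 7/23 of B → 68.48; 60/60 used.
Total value = 774.48

774.48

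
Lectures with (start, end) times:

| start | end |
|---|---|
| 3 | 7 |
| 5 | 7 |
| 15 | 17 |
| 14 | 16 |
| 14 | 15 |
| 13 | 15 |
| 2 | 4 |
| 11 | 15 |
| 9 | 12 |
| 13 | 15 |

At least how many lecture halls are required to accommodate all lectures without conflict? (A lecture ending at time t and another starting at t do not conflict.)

5

Count concurrent intervals with a sweep; the peak is the room count.
Events (time:±→running): 2:+→1 3:+→2 4:-→1 5:+→2 7:-→1 7:-→0 9:+→1 11:+→2 12:-→1 13:+→2 13:+→3 14:+→4 14:+→5 … peak 5.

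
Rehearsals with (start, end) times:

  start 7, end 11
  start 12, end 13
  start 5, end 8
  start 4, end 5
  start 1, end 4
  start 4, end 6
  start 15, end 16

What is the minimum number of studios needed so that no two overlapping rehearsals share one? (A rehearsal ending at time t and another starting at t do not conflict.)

2

Count concurrent intervals with a sweep; the peak is the room count.
starts: [1, 4, 4, 5, 7, 12, 15]
ends:   [4, 5, 6, 8, 11, 13, 16]
s1→1 e4→0 s4→1 s4→2  — peak 2.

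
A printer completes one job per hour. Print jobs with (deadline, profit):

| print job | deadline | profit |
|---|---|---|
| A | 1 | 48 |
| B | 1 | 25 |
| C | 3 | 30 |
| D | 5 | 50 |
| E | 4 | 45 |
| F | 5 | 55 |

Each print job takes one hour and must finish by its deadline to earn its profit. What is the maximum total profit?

228

Sort by profit descending; place each in the latest free slot ≤ its deadline.
By profit: F(d5,55), D(d5,50), A(d1,48), E(d4,45), C(d3,30), B(d1,25)
F→slot 5; D→slot 4; A→slot 1; E→slot 3; C→slot 2; B skipped.
Profit = 48 + 30 + 45 + 50 + 55 = 228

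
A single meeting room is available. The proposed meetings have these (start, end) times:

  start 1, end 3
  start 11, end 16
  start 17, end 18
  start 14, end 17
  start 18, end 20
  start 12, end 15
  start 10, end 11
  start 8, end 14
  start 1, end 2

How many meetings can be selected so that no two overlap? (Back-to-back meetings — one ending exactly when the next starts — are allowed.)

5

Sorted by end: (1,2)  (1,3)  (10,11)  (8,14)  (12,15)  (11,16)  (14,17)  (17,18)  (18,20)
take (1,2); skip (1,3); take (10,11); take (12,15); take (17,18); take (18,20).
Selected 5 meetings.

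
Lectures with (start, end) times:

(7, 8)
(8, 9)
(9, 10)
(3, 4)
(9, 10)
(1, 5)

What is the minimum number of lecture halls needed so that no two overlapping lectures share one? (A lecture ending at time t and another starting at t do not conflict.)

2

Count concurrent intervals with a sweep; the peak is the room count.
starts: [1, 3, 7, 8, 9, 9]
ends:   [4, 5, 8, 9, 10, 10]
s1→1 s3→2  — peak 2.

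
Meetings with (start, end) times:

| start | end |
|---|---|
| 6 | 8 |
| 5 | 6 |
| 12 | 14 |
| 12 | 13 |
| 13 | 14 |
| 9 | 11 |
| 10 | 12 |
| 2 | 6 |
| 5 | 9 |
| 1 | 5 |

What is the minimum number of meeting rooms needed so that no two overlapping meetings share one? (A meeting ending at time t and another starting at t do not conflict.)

3

starts: [1, 2, 5, 5, 6, 9, 10, 12, 12, 13]
ends:   [5, 6, 6, 8, 9, 11, 12, 13, 14, 14]
s1→1 s2→2 e5→1 s5→2 s5→3  — peak 3.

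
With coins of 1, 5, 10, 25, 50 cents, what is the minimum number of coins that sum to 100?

2

100 − 2×50→0
Total coins = 2 = 2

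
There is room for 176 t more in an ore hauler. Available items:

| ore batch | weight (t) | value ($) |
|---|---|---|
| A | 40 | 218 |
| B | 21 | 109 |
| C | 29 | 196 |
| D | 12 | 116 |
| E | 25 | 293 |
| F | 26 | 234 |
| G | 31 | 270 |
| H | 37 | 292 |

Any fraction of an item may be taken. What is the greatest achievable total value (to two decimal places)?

1488.20

Order: E (293/25=11.72) > D (116/12=9.67) > F (234/26=9.00) > G (270/31=8.71) > H (292/37=7.89) > C (196/29=6.76) > A (218/40=5.45) > B (109/21=5.19)
Fill: take E (25 @ 293) → take D (12 @ 116) → take F (26 @ 234) → take G (31 @ 270) → take H (37 @ 292) → take C (29 @ 196) → take 16/40 of A → 87.20; 176/176 used.
Total value = 1488.20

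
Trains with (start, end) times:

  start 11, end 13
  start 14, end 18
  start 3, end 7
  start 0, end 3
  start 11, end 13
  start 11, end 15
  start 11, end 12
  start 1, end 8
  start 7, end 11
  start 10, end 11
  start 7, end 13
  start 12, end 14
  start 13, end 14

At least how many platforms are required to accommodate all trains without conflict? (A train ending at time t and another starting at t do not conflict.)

Count concurrent intervals with a sweep; the peak is the room count.
starts: [0, 1, 3, 7, 7, 10, 11, 11, 11, 11, 12, 13, 14]
ends:   [3, 7, 8, 11, 11, 12, 13, 13, 13, 14, 14, 15, 18]
s0→1 s1→2 e3→1 s3→2 e7→1 s7→2 s7→3 e8→2 s10→3 e11→2 e11→1 s11→2 s11→3 s11→4 s11→5  — peak 5.

5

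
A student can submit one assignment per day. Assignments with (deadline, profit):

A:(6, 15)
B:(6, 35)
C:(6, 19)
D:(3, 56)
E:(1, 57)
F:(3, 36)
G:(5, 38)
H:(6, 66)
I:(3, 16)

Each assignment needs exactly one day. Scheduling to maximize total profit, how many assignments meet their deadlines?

By profit: H(d6,66), E(d1,57), D(d3,56), G(d5,38), F(d3,36), B(d6,35), C(d6,19), I(d3,16), A(d6,15)
H→slot 6; E→slot 1; D→slot 3; G→slot 5; F→slot 2; B→slot 4; C skipped; I skipped; A skipped.
6 of 9 scheduled.

6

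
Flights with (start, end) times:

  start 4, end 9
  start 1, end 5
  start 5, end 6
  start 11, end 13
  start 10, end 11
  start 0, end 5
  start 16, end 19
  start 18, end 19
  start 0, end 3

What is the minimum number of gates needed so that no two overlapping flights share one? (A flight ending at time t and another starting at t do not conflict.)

3

Count concurrent intervals with a sweep; the peak is the room count.
Events (time:±→running): 0:+→1 0:+→2 1:+→3 … peak 3.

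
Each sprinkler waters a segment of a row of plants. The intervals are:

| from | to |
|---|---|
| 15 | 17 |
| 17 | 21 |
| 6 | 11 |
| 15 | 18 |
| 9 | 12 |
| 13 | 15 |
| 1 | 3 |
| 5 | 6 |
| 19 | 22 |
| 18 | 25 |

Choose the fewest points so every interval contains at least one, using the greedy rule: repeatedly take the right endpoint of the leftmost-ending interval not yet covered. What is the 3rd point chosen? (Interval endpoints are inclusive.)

Process intervals by earliest right end; each time one isn't hit yet, stab at its right endpoint.
By right end: [1,3]  [5,6]  [6,11]  [9,12]  [13,15]  [15,17]  [15,18]  [17,21]  [19,22]  [18,25]
[1,3] uncovered → point at 3; [5,6] uncovered → point at 6; [9,12] uncovered → point at 12; [13,15] uncovered → point at 15; [17,21] uncovered → point at 21.
Points: 3, 6, 12, 15, 21 (5 total).

12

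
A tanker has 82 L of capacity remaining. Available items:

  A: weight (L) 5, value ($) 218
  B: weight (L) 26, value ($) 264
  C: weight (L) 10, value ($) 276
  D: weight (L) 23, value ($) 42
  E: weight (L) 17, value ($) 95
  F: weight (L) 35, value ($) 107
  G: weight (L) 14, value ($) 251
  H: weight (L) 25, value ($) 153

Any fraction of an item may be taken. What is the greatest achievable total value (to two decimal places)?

Sort by value per unit weight and fill in that order.
Ratios (sorted): A 43.60, C 27.60, G 17.93, B 10.15, H 6.12, E 5.59, F 3.06, D 1.83
take A (5 @ 218); take C (10 @ 276); take G (14 @ 251); take B (26 @ 264); take H (25 @ 153); take 2/17 of E → 11.18. Capacity used 82/82.
Total value = 1173.18

1173.18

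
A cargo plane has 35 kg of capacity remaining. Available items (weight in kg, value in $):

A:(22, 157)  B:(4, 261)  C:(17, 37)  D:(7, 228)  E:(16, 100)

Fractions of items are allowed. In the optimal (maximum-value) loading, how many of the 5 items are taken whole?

Greedy by value/weight ratio, highest first.
Order: B (261/4=65.25) > D (228/7=32.57) > A (157/22=7.14) > E (100/16=6.25) > C (37/17=2.18)
Fill: take B (4 @ 261) → take D (7 @ 228) → take A (22 @ 157) → take 2/16 of E → 12.50; 35/35 used.
3 item(s) taken whole; one partial (take 2/16 of E).

3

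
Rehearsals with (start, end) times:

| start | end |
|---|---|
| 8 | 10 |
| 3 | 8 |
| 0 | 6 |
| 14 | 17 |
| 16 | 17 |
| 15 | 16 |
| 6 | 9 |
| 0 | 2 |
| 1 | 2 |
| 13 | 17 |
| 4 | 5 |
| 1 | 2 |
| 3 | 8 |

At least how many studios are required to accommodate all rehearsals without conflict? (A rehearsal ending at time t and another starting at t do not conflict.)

starts: [0, 0, 1, 1, 3, 3, 4, 6, 8, 13, 14, 15, 16]
ends:   [2, 2, 2, 5, 6, 8, 8, 9, 10, 16, 17, 17, 17]
s0→1 s0→2 s1→3 s1→4  — peak 4.

4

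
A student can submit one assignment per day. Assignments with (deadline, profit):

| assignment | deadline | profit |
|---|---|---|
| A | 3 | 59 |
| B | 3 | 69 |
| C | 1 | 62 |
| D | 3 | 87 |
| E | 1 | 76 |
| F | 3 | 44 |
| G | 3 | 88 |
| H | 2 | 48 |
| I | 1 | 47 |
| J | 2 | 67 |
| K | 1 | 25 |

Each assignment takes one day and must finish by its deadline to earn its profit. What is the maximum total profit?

251

Take jobs in profit order; each goes to the latest open slot no later than its deadline.
By profit: G(d3,88), D(d3,87), E(d1,76), B(d3,69), J(d2,67), C(d1,62), A(d3,59), H(d2,48), I(d1,47), F(d3,44), K(d1,25)
G→slot 3; D→slot 2; E→slot 1; B skipped; J skipped; C skipped; A skipped; H skipped; I skipped; F skipped; K skipped.
Profit = 76 + 87 + 88 = 251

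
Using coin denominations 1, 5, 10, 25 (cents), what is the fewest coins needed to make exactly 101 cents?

5

Greedy: take as many of the largest coin as possible, then repeat with the remainder.
101 = 4×25 + 1×1
Total coins = 4 + 1 = 5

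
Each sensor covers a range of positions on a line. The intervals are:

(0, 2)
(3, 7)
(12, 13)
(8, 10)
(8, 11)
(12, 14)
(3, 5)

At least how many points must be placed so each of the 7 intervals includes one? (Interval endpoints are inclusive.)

4

Sort by right endpoint; whenever an interval is uncovered, place a point at its right end.
Sorted: [0,2] [3,5] [3,7] [8,10] [8,11] [12,13] [12,14]
{[0,2]} hit by 2; {[3,5],[3,7]} hit by 5; {[8,10],[8,11]} hit by 10; {[12,13],[12,14]} hit by 13.
Points: 2, 5, 10, 13 (4 total).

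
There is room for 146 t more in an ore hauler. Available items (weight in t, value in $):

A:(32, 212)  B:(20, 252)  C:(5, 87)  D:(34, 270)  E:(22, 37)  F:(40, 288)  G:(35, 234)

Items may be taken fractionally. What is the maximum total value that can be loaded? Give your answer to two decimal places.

Ratios (sorted): C 17.40, B 12.60, D 7.94, F 7.20, G 6.69, A 6.62, E 1.68
take C (5 @ 87); take B (20 @ 252); take D (34 @ 270); take F (40 @ 288); take G (35 @ 234); take 12/32 of A → 79.50. Capacity used 146/146.
Total value = 1210.50

1210.50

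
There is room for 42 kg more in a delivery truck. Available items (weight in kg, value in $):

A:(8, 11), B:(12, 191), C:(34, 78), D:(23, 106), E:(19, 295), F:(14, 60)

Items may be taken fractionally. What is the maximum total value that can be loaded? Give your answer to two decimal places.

Greedy by value/weight ratio, highest first.
Order: B (191/12=15.92) > E (295/19=15.53) > D (106/23=4.61) > F (60/14=4.29) > C (78/34=2.29) > A (11/8=1.38)
Fill: take B (12 @ 191) → take E (19 @ 295) → take 11/23 of D → 50.70; 42/42 used.
Total value = 536.70

536.70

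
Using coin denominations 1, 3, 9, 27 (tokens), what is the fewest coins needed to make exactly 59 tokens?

59 − 2×27→5 − 1×3→2 − 2×1→0
Total coins = 2 + 1 + 2 = 5

5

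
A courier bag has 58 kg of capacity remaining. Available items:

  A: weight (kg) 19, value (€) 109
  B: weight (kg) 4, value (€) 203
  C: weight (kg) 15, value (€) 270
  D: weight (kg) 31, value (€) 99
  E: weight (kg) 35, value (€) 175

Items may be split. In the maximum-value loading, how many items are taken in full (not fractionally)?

3

Sort by value per unit weight and fill in that order.
Order: B (203/4=50.75) > C (270/15=18.00) > A (109/19=5.74) > E (175/35=5.00) > D (99/31=3.19)
Fill: take B (4 @ 203) → take C (15 @ 270) → take A (19 @ 109) → take 20/35 of E → 100.00; 58/58 used.
3 item(s) taken whole; one partial (take 20/35 of E).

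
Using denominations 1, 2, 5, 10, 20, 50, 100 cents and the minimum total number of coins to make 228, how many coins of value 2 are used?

1

228 − 2×100→28 − 1×20→8 − 1×5→3 − 1×2→1 − 1×1→0
Count of 2: 1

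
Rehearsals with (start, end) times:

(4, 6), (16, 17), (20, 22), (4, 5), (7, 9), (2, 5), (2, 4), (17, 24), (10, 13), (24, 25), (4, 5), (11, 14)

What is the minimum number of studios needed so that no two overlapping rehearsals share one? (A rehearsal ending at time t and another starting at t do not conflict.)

4

Count concurrent intervals with a sweep; the peak is the room count.
Events (time:±→running): 2:+→1 2:+→2 4:-→1 4:+→2 4:+→3 4:+→4 … peak 4.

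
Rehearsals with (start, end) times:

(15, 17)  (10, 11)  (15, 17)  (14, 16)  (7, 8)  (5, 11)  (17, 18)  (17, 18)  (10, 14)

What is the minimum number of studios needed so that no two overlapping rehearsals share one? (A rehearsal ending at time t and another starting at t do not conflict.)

3

Count concurrent intervals with a sweep; the peak is the room count.
Events (time:±→running): 5:+→1 7:+→2 8:-→1 10:+→2 10:+→3 … peak 3.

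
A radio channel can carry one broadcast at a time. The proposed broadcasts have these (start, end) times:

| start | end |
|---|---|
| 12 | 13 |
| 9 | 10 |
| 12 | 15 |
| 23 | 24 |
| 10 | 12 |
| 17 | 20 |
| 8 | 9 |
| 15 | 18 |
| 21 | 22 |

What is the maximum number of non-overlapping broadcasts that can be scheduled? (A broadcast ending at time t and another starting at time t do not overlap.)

Order by finish time; keep every interval that doesn't clash with the previous kept one.
Sorted by end: (8,9)  (9,10)  (10,12)  (12,13)  (12,15)  (15,18)  (17,20)  (21,22)  (23,24)
take (8,9); take (9,10); take (10,12); take (12,13); take (15,18); take (21,22); take (23,24).
Selected 7 broadcasts.

7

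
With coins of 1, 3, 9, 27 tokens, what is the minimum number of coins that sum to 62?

Greedy: take as many of the largest coin as possible, then repeat with the remainder.
62 = 2×27 + 2×3 + 2×1
Total coins = 2 + 2 + 2 = 6

6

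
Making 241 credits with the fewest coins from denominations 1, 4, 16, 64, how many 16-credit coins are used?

Use the largest denomination that fits, subtract, and repeat.
241 − 3×64→49 − 3×16→1 − 1×1→0
Count of 16: 3

3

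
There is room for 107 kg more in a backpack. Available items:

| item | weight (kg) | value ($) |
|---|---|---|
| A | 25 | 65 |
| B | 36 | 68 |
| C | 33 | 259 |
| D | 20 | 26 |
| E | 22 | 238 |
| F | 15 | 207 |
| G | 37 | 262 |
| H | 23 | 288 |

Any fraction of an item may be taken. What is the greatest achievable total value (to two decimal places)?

Ratios (sorted): F 13.80, H 12.52, E 10.82, C 7.85, G 7.08, A 2.60, B 1.89, D 1.30
take F (15 @ 207); take H (23 @ 288); take E (22 @ 238); take C (33 @ 259); take 14/37 of G → 99.14. Capacity used 107/107.
Total value = 1091.14

1091.14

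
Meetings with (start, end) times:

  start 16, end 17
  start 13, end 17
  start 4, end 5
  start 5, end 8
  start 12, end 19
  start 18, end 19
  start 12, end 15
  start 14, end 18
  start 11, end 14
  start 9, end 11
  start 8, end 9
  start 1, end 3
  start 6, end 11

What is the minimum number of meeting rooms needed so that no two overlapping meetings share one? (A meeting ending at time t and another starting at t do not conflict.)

4

starts: [1, 4, 5, 6, 8, 9, 11, 12, 12, 13, 14, 16, 18]
ends:   [3, 5, 8, 9, 11, 11, 14, 15, 17, 17, 18, 19, 19]
s1→1 e3→0 s4→1 e5→0 s5→1 s6→2 e8→1 s8→2 e9→1 s9→2 e11→1 e11→0 s11→1 s12→2 s12→3 s13→4  — peak 4.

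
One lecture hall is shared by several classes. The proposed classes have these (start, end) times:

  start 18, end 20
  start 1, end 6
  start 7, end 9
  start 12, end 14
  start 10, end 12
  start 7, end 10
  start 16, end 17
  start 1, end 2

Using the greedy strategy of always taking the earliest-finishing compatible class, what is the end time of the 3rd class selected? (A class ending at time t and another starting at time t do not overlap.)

12

Greedy by earliest finish: after sorting by end time, pick each interval compatible with the last pick.
By end time: (1,2), (1,6), (7,9), (7,10), (10,12), (12,14), (16,17), (18,20).
Pick (1,2); next start ≥ 2 → (7,9); next start ≥ 9 → (10,12); next start ≥ 12 → (12,14); next start ≥ 14 → (16,17); next start ≥ 17 → (18,20).
Selected: (1,2) (7,9) (10,12) (12,14) (16,17) (18,20)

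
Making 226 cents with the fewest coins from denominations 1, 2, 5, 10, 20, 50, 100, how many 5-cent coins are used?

Greedy: take as many of the largest coin as possible, then repeat with the remainder.
226 − 2×100→26 − 1×20→6 − 1×5→1 − 1×1→0
Count of 5: 1

1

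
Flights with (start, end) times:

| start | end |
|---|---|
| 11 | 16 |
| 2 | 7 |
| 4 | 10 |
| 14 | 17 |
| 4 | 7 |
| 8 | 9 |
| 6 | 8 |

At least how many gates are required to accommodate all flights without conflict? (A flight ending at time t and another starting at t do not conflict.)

4

The answer is the maximum number of intervals overlapping at any instant.
Events (time:±→running): 2:+→1 4:+→2 4:+→3 6:+→4 … peak 4.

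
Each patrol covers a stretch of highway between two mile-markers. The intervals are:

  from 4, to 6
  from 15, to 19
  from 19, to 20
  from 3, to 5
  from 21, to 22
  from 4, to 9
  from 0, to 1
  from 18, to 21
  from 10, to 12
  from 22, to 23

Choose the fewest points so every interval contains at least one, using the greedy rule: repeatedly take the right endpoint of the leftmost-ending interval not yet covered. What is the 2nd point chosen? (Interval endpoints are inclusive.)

By right end: [0,1]  [3,5]  [4,6]  [4,9]  [10,12]  [15,19]  [19,20]  [18,21]  [21,22]  [22,23]
[0,1] uncovered → point at 1; [3,5] uncovered → point at 5; [10,12] uncovered → point at 12; [15,19] uncovered → point at 19; [21,22] uncovered → point at 22.
Points: 1, 5, 12, 19, 22 (5 total).

5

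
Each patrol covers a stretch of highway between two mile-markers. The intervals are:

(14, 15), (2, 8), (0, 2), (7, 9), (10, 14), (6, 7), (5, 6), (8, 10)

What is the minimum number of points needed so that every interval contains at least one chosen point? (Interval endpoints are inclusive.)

4

By right end: [0,2]  [5,6]  [6,7]  [2,8]  [7,9]  [8,10]  [10,14]  [14,15]
[0,2] uncovered → point at 2; [5,6] uncovered → point at 6; [7,9] uncovered → point at 9; [10,14] uncovered → point at 14.
Points: 2, 6, 9, 14 (4 total).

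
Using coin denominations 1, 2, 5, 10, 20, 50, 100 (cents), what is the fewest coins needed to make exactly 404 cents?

6

Use the largest denomination that fits, subtract, and repeat.
404 − 4×100→4 − 2×2→0
Total coins = 4 + 2 = 6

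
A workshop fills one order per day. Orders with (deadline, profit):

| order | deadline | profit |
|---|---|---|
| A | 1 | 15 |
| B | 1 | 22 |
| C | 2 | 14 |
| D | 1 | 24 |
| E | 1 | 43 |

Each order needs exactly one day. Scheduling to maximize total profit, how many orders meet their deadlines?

Sort by profit descending; place each in the latest free slot ≤ its deadline.
By profit: E(d1,43), D(d1,24), B(d1,22), A(d1,15), C(d2,14)
E→slot 1; D skipped; B skipped; A skipped; C→slot 2.
2 of 5 scheduled.

2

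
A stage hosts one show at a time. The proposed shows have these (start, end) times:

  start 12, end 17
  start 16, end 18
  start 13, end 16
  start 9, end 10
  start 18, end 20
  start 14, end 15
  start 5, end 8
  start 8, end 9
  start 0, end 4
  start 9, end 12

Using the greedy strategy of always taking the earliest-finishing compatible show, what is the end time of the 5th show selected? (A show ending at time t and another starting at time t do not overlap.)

Sorted by end: (0,4)  (5,8)  (8,9)  (9,10)  (9,12)  (14,15)  (13,16)  (12,17)  (16,18)  (18,20)
take (0,4); take (5,8); take (8,9); take (9,10); take (14,15); take (16,18); take (18,20).
Selected: (0,4) (5,8) (8,9) (9,10) (14,15) (16,18) (18,20)

15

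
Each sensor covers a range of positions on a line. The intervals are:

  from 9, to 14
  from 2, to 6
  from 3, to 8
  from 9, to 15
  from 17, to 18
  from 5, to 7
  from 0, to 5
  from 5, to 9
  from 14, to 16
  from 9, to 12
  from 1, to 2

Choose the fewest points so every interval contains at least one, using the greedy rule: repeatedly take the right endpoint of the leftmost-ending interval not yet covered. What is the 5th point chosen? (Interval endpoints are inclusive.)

18

Process intervals by earliest right end; each time one isn't hit yet, stab at its right endpoint.
Sorted: [1,2] [0,5] [2,6] [5,7] [3,8] [5,9] [9,12] [9,14] [9,15] [14,16] [17,18]
{[1,2],[0,5],[2,6]} hit by 2; {[5,7],[3,8],[5,9]} hit by 7; {[9,12],[9,14],[9,15]} hit by 12; {[14,16]} hit by 16; {[17,18]} hit by 18.
Points: 2, 7, 12, 16, 18 (5 total).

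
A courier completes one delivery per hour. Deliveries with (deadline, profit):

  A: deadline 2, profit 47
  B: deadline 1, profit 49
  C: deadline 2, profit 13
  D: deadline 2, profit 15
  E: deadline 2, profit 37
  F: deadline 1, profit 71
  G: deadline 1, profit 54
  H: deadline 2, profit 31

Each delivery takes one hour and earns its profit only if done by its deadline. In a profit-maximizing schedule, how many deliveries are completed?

2

Profit order: F=71 G=54 B=49 A=47 E=37 H=31 D=15 C=13
Assign: F→slot 1, G skipped, B skipped, A→slot 2, E skipped, H skipped, D skipped, C skipped.
Slots: [1:F] [2:A]
2 of 8 scheduled.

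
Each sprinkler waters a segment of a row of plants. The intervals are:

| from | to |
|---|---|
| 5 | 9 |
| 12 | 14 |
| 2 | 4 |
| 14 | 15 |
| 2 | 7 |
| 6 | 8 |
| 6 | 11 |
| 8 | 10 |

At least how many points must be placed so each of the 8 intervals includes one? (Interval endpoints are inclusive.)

3

Sort by right endpoint; whenever an interval is uncovered, place a point at its right end.
Sorted: [2,4] [2,7] [6,8] [5,9] [8,10] [6,11] [12,14] [14,15]
{[2,4],[2,7]} hit by 4; {[6,8],[5,9],[8,10],[6,11]} hit by 8; {[12,14],[14,15]} hit by 14.
Points: 4, 8, 14 (3 total).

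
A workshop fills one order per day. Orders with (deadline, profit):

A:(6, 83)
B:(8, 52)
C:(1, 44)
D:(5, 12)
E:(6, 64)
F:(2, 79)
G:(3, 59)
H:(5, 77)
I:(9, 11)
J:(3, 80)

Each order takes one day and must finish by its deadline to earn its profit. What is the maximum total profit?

Take jobs in profit order; each goes to the latest open slot no later than its deadline.
By profit: A(d6,83), J(d3,80), F(d2,79), H(d5,77), E(d6,64), G(d3,59), B(d8,52), C(d1,44), D(d5,12), I(d9,11)
A→slot 6; J→slot 3; F→slot 2; H→slot 5; E→slot 4; G→slot 1; B→slot 8; C skipped; D skipped; I→slot 9.
Profit = 59 + 79 + 80 + 64 + 77 + 83 + 52 + 11 = 505

505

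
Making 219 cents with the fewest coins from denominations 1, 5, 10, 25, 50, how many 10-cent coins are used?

Use the largest denomination that fits, subtract, and repeat.
219 − 4×50→19 − 1×10→9 − 1×5→4 − 4×1→0
Count of 10: 1

1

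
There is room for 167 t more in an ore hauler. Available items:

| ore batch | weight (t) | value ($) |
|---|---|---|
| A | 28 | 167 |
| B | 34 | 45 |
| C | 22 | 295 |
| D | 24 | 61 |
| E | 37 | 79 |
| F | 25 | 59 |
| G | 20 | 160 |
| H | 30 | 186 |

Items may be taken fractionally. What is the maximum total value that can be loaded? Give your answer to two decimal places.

Order: C (295/22=13.41) > G (160/20=8.00) > H (186/30=6.20) > A (167/28=5.96) > D (61/24=2.54) > F (59/25=2.36) > E (79/37=2.14) > B (45/34=1.32)
Fill: take C (22 @ 295) → take G (20 @ 160) → take H (30 @ 186) → take A (28 @ 167) → take D (24 @ 61) → take F (25 @ 59) → take 18/37 of E → 38.43; 167/167 used.
Total value = 966.43

966.43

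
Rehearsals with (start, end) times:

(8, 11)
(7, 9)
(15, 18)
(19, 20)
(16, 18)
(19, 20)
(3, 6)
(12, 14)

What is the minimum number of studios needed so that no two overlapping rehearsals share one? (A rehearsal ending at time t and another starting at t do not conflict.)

2

The answer is the maximum number of intervals overlapping at any instant.
starts: [3, 7, 8, 12, 15, 16, 19, 19]
ends:   [6, 9, 11, 14, 18, 18, 20, 20]
s3→1 e6→0 s7→1 s8→2  — peak 2.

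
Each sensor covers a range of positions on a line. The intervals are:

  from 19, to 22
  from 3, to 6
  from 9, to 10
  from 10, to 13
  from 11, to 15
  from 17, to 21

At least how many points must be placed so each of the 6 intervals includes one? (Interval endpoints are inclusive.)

Process intervals by earliest right end; each time one isn't hit yet, stab at its right endpoint.
Sorted: [3,6] [9,10] [10,13] [11,15] [17,21] [19,22]
{[3,6]} hit by 6; {[9,10],[10,13]} hit by 10; {[11,15]} hit by 15; {[17,21],[19,22]} hit by 21.
Points: 6, 10, 15, 21 (4 total).

4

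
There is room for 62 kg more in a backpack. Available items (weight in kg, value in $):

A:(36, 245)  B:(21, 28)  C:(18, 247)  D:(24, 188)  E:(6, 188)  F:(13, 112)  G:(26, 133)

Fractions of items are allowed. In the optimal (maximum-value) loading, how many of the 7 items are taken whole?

Sort by value per unit weight and fill in that order.
Ratios (sorted): E 31.33, C 13.72, F 8.62, D 7.83, A 6.81, G 5.12, B 1.33
take E (6 @ 188); take C (18 @ 247); take F (13 @ 112); take D (24 @ 188); take 1/36 of A → 6.81. Capacity used 62/62.
4 item(s) taken whole; one partial (take 1/36 of A).

4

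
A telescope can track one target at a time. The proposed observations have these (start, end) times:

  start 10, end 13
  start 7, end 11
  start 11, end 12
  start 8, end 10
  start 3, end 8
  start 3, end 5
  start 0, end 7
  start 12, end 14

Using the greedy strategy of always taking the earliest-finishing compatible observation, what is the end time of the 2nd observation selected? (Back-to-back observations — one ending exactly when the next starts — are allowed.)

10

Greedy by earliest finish: after sorting by end time, pick each interval compatible with the last pick.
By end time: (3,5), (0,7), (3,8), (8,10), (7,11), (11,12), (10,13), (12,14).
Pick (3,5); next start ≥ 5 → (8,10); next start ≥ 10 → (11,12); next start ≥ 12 → (12,14).
Selected: (3,5) (8,10) (11,12) (12,14)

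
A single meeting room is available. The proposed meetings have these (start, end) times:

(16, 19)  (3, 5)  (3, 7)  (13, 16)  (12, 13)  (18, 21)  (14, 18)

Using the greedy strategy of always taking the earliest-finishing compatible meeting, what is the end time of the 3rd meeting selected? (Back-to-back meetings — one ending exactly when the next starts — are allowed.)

16

Sort by end time and greedily take each interval whose start is ≥ the last chosen end.
By end time: (3,5), (3,7), (12,13), (13,16), (14,18), (16,19), (18,21).
Pick (3,5); next start ≥ 5 → (12,13); next start ≥ 13 → (13,16); next start ≥ 16 → (16,19).
Selected: (3,5) (12,13) (13,16) (16,19)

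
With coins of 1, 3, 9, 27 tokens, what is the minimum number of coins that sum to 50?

6

50 = 1×27 + 2×9 + 1×3 + 2×1
Total coins = 1 + 2 + 1 + 2 = 6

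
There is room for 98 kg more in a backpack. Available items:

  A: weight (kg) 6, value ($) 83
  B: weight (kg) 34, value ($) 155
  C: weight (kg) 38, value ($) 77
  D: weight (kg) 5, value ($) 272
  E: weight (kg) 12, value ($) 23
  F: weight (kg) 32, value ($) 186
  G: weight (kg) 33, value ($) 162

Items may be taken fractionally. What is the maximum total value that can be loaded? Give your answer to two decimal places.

Sort by value per unit weight and fill in that order.
Order: D (272/5=54.40) > A (83/6=13.83) > F (186/32=5.81) > G (162/33=4.91) > B (155/34=4.56) > C (77/38=2.03) > E (23/12=1.92)
Fill: take D (5 @ 272) → take A (6 @ 83) → take F (32 @ 186) → take G (33 @ 162) → take 22/34 of B → 100.29; 98/98 used.
Total value = 803.29

803.29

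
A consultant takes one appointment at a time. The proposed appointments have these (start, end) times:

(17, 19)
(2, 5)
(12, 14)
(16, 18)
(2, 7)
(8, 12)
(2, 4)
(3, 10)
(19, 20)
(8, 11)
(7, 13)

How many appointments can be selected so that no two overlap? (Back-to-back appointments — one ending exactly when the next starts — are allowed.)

Sort by end time and greedily take each interval whose start is ≥ the last chosen end.
Sorted by end: (2,4)  (2,5)  (2,7)  (3,10)  (8,11)  (8,12)  (7,13)  (12,14)  (16,18)  (17,19)  (19,20)
take (2,4); take (8,11); skip (8,12); skip (7,13); take (12,14); take (16,18); skip (17,19); take (19,20).
Selected 5 appointments.

5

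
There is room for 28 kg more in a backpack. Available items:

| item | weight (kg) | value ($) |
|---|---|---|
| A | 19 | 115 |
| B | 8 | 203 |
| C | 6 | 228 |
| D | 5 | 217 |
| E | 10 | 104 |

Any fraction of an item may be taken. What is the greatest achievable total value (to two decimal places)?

741.60

Order: D (217/5=43.40) > C (228/6=38.00) > B (203/8=25.38) > E (104/10=10.40) > A (115/19=6.05)
Fill: take D (5 @ 217) → take C (6 @ 228) → take B (8 @ 203) → take 9/10 of E → 93.60; 28/28 used.
Total value = 741.60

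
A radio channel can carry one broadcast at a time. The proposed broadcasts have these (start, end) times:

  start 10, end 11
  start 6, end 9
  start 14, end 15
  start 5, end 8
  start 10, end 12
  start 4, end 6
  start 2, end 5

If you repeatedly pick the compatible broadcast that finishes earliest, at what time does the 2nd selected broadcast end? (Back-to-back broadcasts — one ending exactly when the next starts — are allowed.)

8

Order by finish time; keep every interval that doesn't clash with the previous kept one.
By end time: (2,5), (4,6), (5,8), (6,9), (10,11), (10,12), (14,15).
Pick (2,5); next start ≥ 5 → (5,8); next start ≥ 8 → (10,11); next start ≥ 11 → (14,15).
Selected: (2,5) (5,8) (10,11) (14,15)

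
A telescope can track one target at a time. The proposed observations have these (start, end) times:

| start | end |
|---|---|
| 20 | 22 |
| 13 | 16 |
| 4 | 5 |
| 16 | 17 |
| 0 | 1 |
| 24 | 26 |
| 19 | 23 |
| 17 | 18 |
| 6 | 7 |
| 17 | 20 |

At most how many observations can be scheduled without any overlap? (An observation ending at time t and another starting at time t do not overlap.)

8

Order by finish time; keep every interval that doesn't clash with the previous kept one.
By end time: (0,1), (4,5), (6,7), (13,16), (16,17), (17,18), (17,20), (20,22), (19,23), (24,26).
Pick (0,1); next start ≥ 1 → (4,5); next start ≥ 5 → (6,7); next start ≥ 7 → (13,16); next start ≥ 16 → (16,17); next start ≥ 17 → (17,18); next start ≥ 18 → (20,22); next start ≥ 22 → (24,26).
Selected 8 observations.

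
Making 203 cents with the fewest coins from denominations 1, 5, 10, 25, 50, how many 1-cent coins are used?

203 = 4×50 + 3×1
Count of 1: 3

3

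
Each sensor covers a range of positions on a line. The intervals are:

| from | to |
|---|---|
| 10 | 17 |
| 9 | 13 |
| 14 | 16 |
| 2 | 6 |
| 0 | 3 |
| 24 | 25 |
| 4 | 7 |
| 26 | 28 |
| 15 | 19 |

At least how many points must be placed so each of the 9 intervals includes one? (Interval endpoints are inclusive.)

6

By right end: [0,3]  [2,6]  [4,7]  [9,13]  [14,16]  [10,17]  [15,19]  [24,25]  [26,28]
[0,3] uncovered → point at 3; [4,7] uncovered → point at 7; [9,13] uncovered → point at 13; [14,16] uncovered → point at 16; [24,25] uncovered → point at 25; [26,28] uncovered → point at 28.
Points: 3, 7, 13, 16, 25, 28 (6 total).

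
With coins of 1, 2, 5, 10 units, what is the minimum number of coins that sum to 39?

6

39 = 3×10 + 1×5 + 2×2
Total coins = 3 + 1 + 2 = 6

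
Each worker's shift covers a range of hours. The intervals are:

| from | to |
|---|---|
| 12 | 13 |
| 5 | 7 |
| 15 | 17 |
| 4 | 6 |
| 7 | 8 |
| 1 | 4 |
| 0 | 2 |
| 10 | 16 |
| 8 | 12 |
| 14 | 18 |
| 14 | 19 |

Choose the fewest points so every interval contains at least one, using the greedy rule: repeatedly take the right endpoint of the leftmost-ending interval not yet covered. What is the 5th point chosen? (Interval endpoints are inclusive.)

17

Process intervals by earliest right end; each time one isn't hit yet, stab at its right endpoint.
Sorted: [0,2] [1,4] [4,6] [5,7] [7,8] [8,12] [12,13] [10,16] [15,17] [14,18] [14,19]
{[0,2],[1,4]} hit by 2; {[4,6],[5,7]} hit by 6; {[7,8],[8,12]} hit by 8; {[12,13],[10,16]} hit by 13; {[15,17],[14,18],[14,19]} hit by 17.
Points: 2, 6, 8, 13, 17 (5 total).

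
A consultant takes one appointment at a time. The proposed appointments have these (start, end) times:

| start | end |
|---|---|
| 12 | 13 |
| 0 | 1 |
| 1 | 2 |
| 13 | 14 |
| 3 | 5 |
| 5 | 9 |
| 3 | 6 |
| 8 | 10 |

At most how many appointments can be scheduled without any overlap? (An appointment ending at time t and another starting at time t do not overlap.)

Sorted by end: (0,1)  (1,2)  (3,5)  (3,6)  (5,9)  (8,10)  (12,13)  (13,14)
take (0,1); take (1,2); take (3,5); skip (3,6); take (5,9); take (12,13); take (13,14).
Selected 6 appointments.

6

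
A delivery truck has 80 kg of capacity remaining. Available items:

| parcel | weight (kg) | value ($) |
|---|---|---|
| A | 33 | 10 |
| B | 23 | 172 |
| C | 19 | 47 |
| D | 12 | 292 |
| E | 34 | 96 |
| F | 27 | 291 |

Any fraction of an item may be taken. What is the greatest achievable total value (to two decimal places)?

Greedy by value/weight ratio, highest first.
Ratios (sorted): D 24.33, F 10.78, B 7.48, E 2.82, C 2.47, A 0.30
take D (12 @ 292); take F (27 @ 291); take B (23 @ 172); take 18/34 of E → 50.82. Capacity used 80/80.
Total value = 805.82

805.82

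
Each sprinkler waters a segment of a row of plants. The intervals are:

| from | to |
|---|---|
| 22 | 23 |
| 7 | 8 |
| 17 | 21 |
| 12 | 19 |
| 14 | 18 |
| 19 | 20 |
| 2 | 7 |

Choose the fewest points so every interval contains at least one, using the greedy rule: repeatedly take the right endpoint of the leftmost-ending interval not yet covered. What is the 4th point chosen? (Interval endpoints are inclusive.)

By right end: [2,7]  [7,8]  [14,18]  [12,19]  [19,20]  [17,21]  [22,23]
[2,7] uncovered → point at 7; [14,18] uncovered → point at 18; [19,20] uncovered → point at 20; [22,23] uncovered → point at 23.
Points: 7, 18, 20, 23 (4 total).

23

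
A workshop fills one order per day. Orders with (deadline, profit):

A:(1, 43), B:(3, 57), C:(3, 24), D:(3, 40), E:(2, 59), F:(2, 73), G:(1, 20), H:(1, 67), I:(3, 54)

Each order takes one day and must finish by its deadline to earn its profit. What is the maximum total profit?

197

Sort by profit descending; place each in the latest free slot ≤ its deadline.
Profit order: F=73 H=67 E=59 B=57 I=54 A=43 D=40 C=24 G=20
Assign: F→slot 2, H→slot 1, E skipped, B→slot 3, I skipped, A skipped, D skipped, C skipped, G skipped.
Slots: [1:H] [2:F] [3:B]
Profit = 67 + 73 + 57 = 197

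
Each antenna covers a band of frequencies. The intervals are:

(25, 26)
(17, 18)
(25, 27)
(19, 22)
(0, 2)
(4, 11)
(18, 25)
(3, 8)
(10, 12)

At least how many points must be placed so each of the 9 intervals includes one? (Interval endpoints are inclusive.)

By right end: [0,2]  [3,8]  [4,11]  [10,12]  [17,18]  [19,22]  [18,25]  [25,26]  [25,27]
[0,2] uncovered → point at 2; [3,8] uncovered → point at 8; [10,12] uncovered → point at 12; [17,18] uncovered → point at 18; [19,22] uncovered → point at 22; [25,26] uncovered → point at 26.
Points: 2, 8, 12, 18, 22, 26 (6 total).

6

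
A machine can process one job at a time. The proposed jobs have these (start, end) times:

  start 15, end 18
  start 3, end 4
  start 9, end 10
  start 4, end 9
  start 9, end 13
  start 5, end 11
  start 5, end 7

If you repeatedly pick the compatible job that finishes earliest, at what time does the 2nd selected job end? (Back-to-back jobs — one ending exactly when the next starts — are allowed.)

Sorted by end: (3,4)  (5,7)  (4,9)  (9,10)  (5,11)  (9,13)  (15,18)
take (3,4); take (5,7); take (9,10); skip (5,11); skip (9,13); take (15,18).
Selected: (3,4) (5,7) (9,10) (15,18)

7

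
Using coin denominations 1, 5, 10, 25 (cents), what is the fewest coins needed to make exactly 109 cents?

9

109 − 4×25→9 − 1×5→4 − 4×1→0
Total coins = 4 + 1 + 4 = 9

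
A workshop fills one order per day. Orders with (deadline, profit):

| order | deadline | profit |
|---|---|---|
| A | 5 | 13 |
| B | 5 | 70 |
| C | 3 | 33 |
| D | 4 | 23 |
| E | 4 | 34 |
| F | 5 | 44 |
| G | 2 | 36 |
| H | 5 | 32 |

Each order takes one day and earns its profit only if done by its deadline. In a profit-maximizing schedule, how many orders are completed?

5

Take jobs in profit order; each goes to the latest open slot no later than its deadline.
By profit: B(d5,70), F(d5,44), G(d2,36), E(d4,34), C(d3,33), H(d5,32), D(d4,23), A(d5,13)
B→slot 5; F→slot 4; G→slot 2; E→slot 3; C→slot 1; H skipped; D skipped; A skipped.
5 of 8 scheduled.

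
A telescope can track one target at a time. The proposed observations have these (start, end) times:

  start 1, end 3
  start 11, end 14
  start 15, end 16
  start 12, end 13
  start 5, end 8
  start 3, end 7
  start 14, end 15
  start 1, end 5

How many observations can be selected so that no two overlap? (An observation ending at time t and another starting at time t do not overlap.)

5

Greedy by earliest finish: after sorting by end time, pick each interval compatible with the last pick.
By end time: (1,3), (1,5), (3,7), (5,8), (12,13), (11,14), (14,15), (15,16).
Pick (1,3); next start ≥ 3 → (3,7); next start ≥ 7 → (12,13); next start ≥ 13 → (14,15); next start ≥ 15 → (15,16).
Selected 5 observations.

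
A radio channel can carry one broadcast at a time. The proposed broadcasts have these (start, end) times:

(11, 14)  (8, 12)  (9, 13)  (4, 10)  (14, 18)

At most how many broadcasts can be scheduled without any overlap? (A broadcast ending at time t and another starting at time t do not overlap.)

3

Sort by end time and greedily take each interval whose start is ≥ the last chosen end.
Sorted by end: (4,10)  (8,12)  (9,13)  (11,14)  (14,18)
take (4,10); skip (9,13); take (11,14); take (14,18).
Selected 3 broadcasts.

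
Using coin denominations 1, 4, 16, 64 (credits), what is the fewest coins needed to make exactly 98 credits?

Greedy: take as many of the largest coin as possible, then repeat with the remainder.
98 − 1×64→34 − 2×16→2 − 2×1→0
Total coins = 1 + 2 + 2 = 5

5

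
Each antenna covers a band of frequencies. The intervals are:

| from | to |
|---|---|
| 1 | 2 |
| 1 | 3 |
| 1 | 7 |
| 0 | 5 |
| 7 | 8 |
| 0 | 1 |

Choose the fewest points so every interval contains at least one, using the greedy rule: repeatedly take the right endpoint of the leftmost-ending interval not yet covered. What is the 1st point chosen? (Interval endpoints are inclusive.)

1

Sort by right endpoint; whenever an interval is uncovered, place a point at its right end.
By right end: [0,1]  [1,2]  [1,3]  [0,5]  [1,7]  [7,8]
[0,1] uncovered → point at 1; [7,8] uncovered → point at 8.
Points: 1, 8 (2 total).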